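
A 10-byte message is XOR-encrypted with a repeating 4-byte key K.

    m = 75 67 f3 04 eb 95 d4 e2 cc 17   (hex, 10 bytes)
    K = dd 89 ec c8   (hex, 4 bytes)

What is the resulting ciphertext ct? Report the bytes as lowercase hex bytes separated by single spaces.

a8 ee 1f cc 36 1c 38 2a 11 9e

The 4-byte key repeats, so the effective keystream is dd 89 ec c8 dd 89 ec c8 dd 89.
byte 0: 01110101 ⊕ 11011101 = 10101000
byte 1: 01100111 ⊕ 10001001 = 11101110
byte 2: 11110011 ⊕ 11101100 = 00011111
byte 3: 00000100 ⊕ 11001000 = 11001100
byte 4: 11101011 ⊕ 11011101 = 00110110
byte 5: 10010101 ⊕ 10001001 = 00011100
byte 6: 11010100 ⊕ 11101100 = 00111000
byte 7: 11100010 ⊕ 11001000 = 00101010
byte 8: 11001100 ⊕ 11011101 = 00010001
byte 9: 00010111 ⊕ 10001001 = 10011110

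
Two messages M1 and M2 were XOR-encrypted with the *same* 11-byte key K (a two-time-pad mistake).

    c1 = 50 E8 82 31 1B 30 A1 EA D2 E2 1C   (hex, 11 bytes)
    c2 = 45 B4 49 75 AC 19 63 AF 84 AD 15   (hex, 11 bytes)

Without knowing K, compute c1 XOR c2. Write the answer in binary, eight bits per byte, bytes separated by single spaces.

c1 ⊕ c2 = (M1 ⊕ K) ⊕ (M2 ⊕ K) = M1 ⊕ M2 — the shared key cancels under XOR.
 80 ⊕  69 =  21
232 ⊕ 180 =  92
130 ⊕  73 = 203
 49 ⊕ 117 =  68
 27 ⊕ 172 = 183
 48 ⊕  25 =  41
161 ⊕  99 = 194
234 ⊕ 175 =  69
210 ⊕ 132 =  86
226 ⊕ 173 =  79
 28 ⊕  21 =   9

00010101 01011100 11001011 01000100 10110111 00101001 11000010 01000101 01010110 01001111 00001001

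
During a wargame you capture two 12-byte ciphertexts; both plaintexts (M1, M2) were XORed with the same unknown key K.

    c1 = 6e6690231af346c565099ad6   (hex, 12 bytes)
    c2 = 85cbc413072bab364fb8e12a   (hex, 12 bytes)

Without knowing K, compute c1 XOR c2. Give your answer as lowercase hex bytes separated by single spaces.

c1 ⊕ c2 = (M1 ⊕ K) ⊕ (M2 ⊕ K) = M1 ⊕ M2 — the shared key cancels under XOR.
6e ^ 85 = eb
66 ^ cb = ad
90 ^ c4 = 54
23 ^ 13 = 30
1a ^ 07 = 1d
f3 ^ 2b = d8
46 ^ ab = ed
c5 ^ 36 = f3
65 ^ 4f = 2a
09 ^ b8 = b1
9a ^ e1 = 7b
d6 ^ 2a = fc

eb ad 54 30 1d d8 ed f3 2a b1 7b fc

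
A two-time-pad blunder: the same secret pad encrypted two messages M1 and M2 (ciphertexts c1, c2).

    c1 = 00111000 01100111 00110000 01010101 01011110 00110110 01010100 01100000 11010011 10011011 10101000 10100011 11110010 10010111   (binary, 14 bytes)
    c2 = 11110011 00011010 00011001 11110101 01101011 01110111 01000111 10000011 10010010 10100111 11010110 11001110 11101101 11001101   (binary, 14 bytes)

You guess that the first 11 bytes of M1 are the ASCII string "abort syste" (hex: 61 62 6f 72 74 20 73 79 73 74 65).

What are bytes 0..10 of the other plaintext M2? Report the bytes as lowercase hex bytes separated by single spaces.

aa 1f 46 d2 41 61 60 9a 32 48 1b

First, c1 ⊕ c2 = (M1 ⊕ K) ⊕ (M2 ⊕ K) = M1 ⊕ M2, so the key drops out. Then M2 = (M1 ⊕ M2) ⊕ M1 over the first 11 bytes.
byte 0: (38 XOR f3) XOR 61 = cb XOR 61 = aa
byte 1: (67 XOR 1a) XOR 62 = 7d XOR 62 = 1f
byte 2: (30 XOR 19) XOR 6f = 29 XOR 6f = 46
byte 3: (55 XOR f5) XOR 72 = a0 XOR 72 = d2
byte 4: (5e XOR 6b) XOR 74 = 35 XOR 74 = 41
byte 5: (36 XOR 77) XOR 20 = 41 XOR 20 = 61
byte 6: (54 XOR 47) XOR 73 = 13 XOR 73 = 60
byte 7: (60 XOR 83) XOR 79 = e3 XOR 79 = 9a
byte 8: (d3 XOR 92) XOR 73 = 41 XOR 73 = 32
byte 9: (9b XOR a7) XOR 74 = 3c XOR 74 = 48
byte 10: (a8 XOR d6) XOR 65 = 7e XOR 65 = 1b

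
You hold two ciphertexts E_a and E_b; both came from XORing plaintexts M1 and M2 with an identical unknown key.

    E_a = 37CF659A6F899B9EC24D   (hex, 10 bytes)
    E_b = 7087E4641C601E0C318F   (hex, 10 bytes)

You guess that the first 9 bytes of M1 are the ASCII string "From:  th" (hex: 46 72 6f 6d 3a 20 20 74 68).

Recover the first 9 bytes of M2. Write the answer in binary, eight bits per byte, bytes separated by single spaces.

First, E_a ⊕ E_b = (M1 ⊕ K) ⊕ (M2 ⊕ K) = M1 ⊕ M2, so the key drops out. Then M2 = (M1 ⊕ M2) ⊕ M1 over the first 9 bytes.
byte 0: (37 xor 70) xor 46 = 47 xor 46 = 01
byte 1: (cf xor 87) xor 72 = 48 xor 72 = 3a
byte 2: (65 xor e4) xor 6f = 81 xor 6f = ee
byte 3: (9a xor 64) xor 6d = fe xor 6d = 93
byte 4: (6f xor 1c) xor 3a = 73 xor 3a = 49
byte 5: (89 xor 60) xor 20 = e9 xor 20 = c9
byte 6: (9b xor 1e) xor 20 = 85 xor 20 = a5
byte 7: (9e xor 0c) xor 74 = 92 xor 74 = e6
byte 8: (c2 xor 31) xor 68 = f3 xor 68 = 9b

00000001 00111010 11101110 10010011 01001001 11001001 10100101 11100110 10011011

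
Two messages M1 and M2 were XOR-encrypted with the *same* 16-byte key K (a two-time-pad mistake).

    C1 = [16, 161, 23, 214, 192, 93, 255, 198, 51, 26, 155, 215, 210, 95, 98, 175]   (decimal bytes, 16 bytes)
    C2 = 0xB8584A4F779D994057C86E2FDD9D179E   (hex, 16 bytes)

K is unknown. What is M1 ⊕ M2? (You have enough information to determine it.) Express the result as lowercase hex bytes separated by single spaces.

a8 f9 5d 99 b7 c0 66 86 64 d2 f5 f8 0f c2 75 31

C1 ⊕ C2 = (M1 ⊕ K) ⊕ (M2 ⊕ K) = M1 ⊕ M2 — the shared key cancels under XOR.
byte 0: 10 XOR b8 = a8
byte 1: a1 XOR 58 = f9
byte 2: 17 XOR 4a = 5d
byte 3: d6 XOR 4f = 99
byte 4: c0 XOR 77 = b7
byte 5: 5d XOR 9d = c0
byte 6: ff XOR 99 = 66
byte 7: c6 XOR 40 = 86
byte 8: 33 XOR 57 = 64
byte 9: 1a XOR c8 = d2
byte 10: 9b XOR 6e = f5
byte 11: d7 XOR 2f = f8
byte 12: d2 XOR dd = 0f
byte 13: 5f XOR 9d = c2
byte 14: 62 XOR 17 = 75
byte 15: af XOR 9e = 31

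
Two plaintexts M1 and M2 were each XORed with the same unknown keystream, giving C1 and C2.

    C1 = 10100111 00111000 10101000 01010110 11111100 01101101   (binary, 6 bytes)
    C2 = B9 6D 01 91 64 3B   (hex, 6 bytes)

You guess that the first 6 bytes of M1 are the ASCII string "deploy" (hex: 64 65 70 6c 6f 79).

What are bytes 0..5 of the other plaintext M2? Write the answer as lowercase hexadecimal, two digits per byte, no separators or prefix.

First, C1 ⊕ C2 = (M1 ⊕ K) ⊕ (M2 ⊕ K) = M1 ⊕ M2, so the key drops out. Then M2 = (M1 ⊕ M2) ⊕ M1 over the first 6 bytes.
byte 0: (a7 ⊕ b9) ⊕ 64 = 1e ⊕ 64 = 7a
byte 1: (38 ⊕ 6d) ⊕ 65 = 55 ⊕ 65 = 30
byte 2: (a8 ⊕ 01) ⊕ 70 = a9 ⊕ 70 = d9
byte 3: (56 ⊕ 91) ⊕ 6c = c7 ⊕ 6c = ab
byte 4: (fc ⊕ 64) ⊕ 6f = 98 ⊕ 6f = f7
byte 5: (6d ⊕ 3b) ⊕ 79 = 56 ⊕ 79 = 2f

7a30d9abf72f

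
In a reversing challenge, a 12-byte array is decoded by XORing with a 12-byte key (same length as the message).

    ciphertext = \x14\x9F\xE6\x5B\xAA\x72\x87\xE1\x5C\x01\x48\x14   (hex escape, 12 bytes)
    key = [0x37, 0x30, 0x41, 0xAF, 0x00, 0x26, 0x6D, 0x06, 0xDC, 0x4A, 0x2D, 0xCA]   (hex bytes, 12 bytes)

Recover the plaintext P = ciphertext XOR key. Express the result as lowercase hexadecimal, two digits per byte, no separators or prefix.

byte 0: 14 ^ 37 = 23
byte 1: 9f ^ 30 = af
byte 2: e6 ^ 41 = a7
byte 3: 5b ^ af = f4
byte 4: aa ^ 00 = aa
byte 5: 72 ^ 26 = 54
byte 6: 87 ^ 6d = ea
byte 7: e1 ^ 06 = e7
byte 8: 5c ^ dc = 80
byte 9: 01 ^ 4a = 4b
byte 10: 48 ^ 2d = 65
byte 11: 14 ^ ca = de

23afa7f4aa54eae7804b65de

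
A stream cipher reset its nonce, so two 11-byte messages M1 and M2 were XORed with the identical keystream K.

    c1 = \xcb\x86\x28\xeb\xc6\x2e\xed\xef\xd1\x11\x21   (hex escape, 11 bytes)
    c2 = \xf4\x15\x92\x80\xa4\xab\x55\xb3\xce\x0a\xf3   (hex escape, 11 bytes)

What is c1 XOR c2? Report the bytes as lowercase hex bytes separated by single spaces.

3f 93 ba 6b 62 85 b8 5c 1f 1b d2

c1 ⊕ c2 = (M1 ⊕ K) ⊕ (M2 ⊕ K) = M1 ⊕ M2 — the shared key cancels under XOR.
byte 0: cb ^ f4 = 3f
byte 1: 86 ^ 15 = 93
byte 2: 28 ^ 92 = ba
byte 3: eb ^ 80 = 6b
byte 4: c6 ^ a4 = 62
byte 5: 2e ^ ab = 85
byte 6: ed ^ 55 = b8
byte 7: ef ^ b3 = 5c
byte 8: d1 ^ ce = 1f
byte 9: 11 ^ 0a = 1b
byte 10: 21 ^ f3 = d2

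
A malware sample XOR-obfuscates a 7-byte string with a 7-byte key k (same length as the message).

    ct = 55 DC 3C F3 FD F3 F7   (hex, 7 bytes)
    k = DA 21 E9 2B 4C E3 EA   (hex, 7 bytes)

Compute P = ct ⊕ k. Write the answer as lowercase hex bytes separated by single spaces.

8f fd d5 d8 b1 10 1d

XOR is its own inverse, so applying the key byte-wise gives the result directly.
 85 ^ 218 = 143
220 ^  33 = 253
 60 ^ 233 = 213
243 ^  43 = 216
253 ^  76 = 177
243 ^ 227 =  16
247 ^ 234 =  29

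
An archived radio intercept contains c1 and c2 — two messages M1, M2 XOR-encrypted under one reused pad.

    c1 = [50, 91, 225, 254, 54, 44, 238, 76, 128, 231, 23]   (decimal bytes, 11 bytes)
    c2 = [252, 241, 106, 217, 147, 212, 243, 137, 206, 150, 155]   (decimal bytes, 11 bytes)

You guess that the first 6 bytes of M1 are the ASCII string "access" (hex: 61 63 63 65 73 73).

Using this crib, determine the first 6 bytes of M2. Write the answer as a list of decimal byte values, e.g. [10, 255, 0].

[175, 201, 232, 66, 214, 139]

First, c1 ⊕ c2 = (M1 ⊕ K) ⊕ (M2 ⊕ K) = M1 ⊕ M2, so the key drops out. Then M2 = (M1 ⊕ M2) ⊕ M1 over the first 6 bytes.
byte 0: (32 xor fc) xor 61 = ce xor 61 = af
byte 1: (5b xor f1) xor 63 = aa xor 63 = c9
byte 2: (e1 xor 6a) xor 63 = 8b xor 63 = e8
byte 3: (fe xor d9) xor 65 = 27 xor 65 = 42
byte 4: (36 xor 93) xor 73 = a5 xor 73 = d6
byte 5: (2c xor d4) xor 73 = f8 xor 73 = 8b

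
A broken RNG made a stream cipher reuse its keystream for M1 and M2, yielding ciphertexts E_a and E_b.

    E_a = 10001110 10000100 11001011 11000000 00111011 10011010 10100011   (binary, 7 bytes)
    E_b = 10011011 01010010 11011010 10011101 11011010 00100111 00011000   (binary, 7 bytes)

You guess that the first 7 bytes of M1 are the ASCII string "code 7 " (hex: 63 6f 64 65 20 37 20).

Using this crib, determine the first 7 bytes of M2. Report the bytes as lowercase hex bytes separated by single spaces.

76 b9 75 38 c1 8a 9b

First, E_a ⊕ E_b = (M1 ⊕ K) ⊕ (M2 ⊕ K) = M1 ⊕ M2, so the key drops out. Then M2 = (M1 ⊕ M2) ⊕ M1 over the first 7 bytes.
byte 0: (8e XOR 9b) XOR 63 = 15 XOR 63 = 76
byte 1: (84 XOR 52) XOR 6f = d6 XOR 6f = b9
byte 2: (cb XOR da) XOR 64 = 11 XOR 64 = 75
byte 3: (c0 XOR 9d) XOR 65 = 5d XOR 65 = 38
byte 4: (3b XOR da) XOR 20 = e1 XOR 20 = c1
byte 5: (9a XOR 27) XOR 37 = bd XOR 37 = 8a
byte 6: (a3 XOR 18) XOR 20 = bb XOR 20 = 9b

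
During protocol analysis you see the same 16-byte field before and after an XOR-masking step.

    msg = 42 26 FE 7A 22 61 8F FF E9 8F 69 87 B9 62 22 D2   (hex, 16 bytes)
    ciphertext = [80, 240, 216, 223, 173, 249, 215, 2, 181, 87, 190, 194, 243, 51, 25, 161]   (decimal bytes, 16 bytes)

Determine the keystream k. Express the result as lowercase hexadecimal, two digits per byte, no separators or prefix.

Since ciphertext = msg ⊕ k, XORing both sides with msg gives k = msg ⊕ ciphertext.
byte 0: 42 ^ 50 = 12
byte 1: 26 ^ f0 = d6
byte 2: fe ^ d8 = 26
byte 3: 7a ^ df = a5
byte 4: 22 ^ ad = 8f
byte 5: 61 ^ f9 = 98
byte 6: 8f ^ d7 = 58
byte 7: ff ^ 02 = fd
byte 8: e9 ^ b5 = 5c
byte 9: 8f ^ 57 = d8
byte 10: 69 ^ be = d7
byte 11: 87 ^ c2 = 45
byte 12: b9 ^ f3 = 4a
byte 13: 62 ^ 33 = 51
byte 14: 22 ^ 19 = 3b
byte 15: d2 ^ a1 = 73

12d626a58f9858fd5cd8d7454a513b73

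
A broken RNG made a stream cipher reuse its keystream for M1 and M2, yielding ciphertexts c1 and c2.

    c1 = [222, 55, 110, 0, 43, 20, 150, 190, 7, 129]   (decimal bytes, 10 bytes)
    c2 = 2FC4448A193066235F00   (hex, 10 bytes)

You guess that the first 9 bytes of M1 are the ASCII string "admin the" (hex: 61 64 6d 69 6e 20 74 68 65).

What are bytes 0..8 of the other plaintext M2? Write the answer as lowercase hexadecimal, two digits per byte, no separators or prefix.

909747e35c0484f53d

First, c1 ⊕ c2 = (M1 ⊕ K) ⊕ (M2 ⊕ K) = M1 ⊕ M2, so the key drops out. Then M2 = (M1 ⊕ M2) ⊕ M1 over the first 9 bytes.
byte 0: (de XOR 2f) XOR 61 = f1 XOR 61 = 90
byte 1: (37 XOR c4) XOR 64 = f3 XOR 64 = 97
byte 2: (6e XOR 44) XOR 6d = 2a XOR 6d = 47
byte 3: (00 XOR 8a) XOR 69 = 8a XOR 69 = e3
byte 4: (2b XOR 19) XOR 6e = 32 XOR 6e = 5c
byte 5: (14 XOR 30) XOR 20 = 24 XOR 20 = 04
byte 6: (96 XOR 66) XOR 74 = f0 XOR 74 = 84
byte 7: (be XOR 23) XOR 68 = 9d XOR 68 = f5
byte 8: (07 XOR 5f) XOR 65 = 58 XOR 65 = 3d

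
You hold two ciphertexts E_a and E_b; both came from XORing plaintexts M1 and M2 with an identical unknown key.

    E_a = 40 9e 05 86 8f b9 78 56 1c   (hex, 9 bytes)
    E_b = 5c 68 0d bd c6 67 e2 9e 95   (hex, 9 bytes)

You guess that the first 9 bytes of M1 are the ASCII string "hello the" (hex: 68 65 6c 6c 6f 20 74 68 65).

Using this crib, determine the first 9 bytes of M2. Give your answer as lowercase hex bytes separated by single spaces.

74 93 64 57 26 fe ee a0 ec

First, E_a ⊕ E_b = (M1 ⊕ K) ⊕ (M2 ⊕ K) = M1 ⊕ M2, so the key drops out. Then M2 = (M1 ⊕ M2) ⊕ M1 over the first 9 bytes.
byte 0: (40 ^ 5c) ^ 68 = 1c ^ 68 = 74
byte 1: (9e ^ 68) ^ 65 = f6 ^ 65 = 93
byte 2: (05 ^ 0d) ^ 6c = 08 ^ 6c = 64
byte 3: (86 ^ bd) ^ 6c = 3b ^ 6c = 57
byte 4: (8f ^ c6) ^ 6f = 49 ^ 6f = 26
byte 5: (b9 ^ 67) ^ 20 = de ^ 20 = fe
byte 6: (78 ^ e2) ^ 74 = 9a ^ 74 = ee
byte 7: (56 ^ 9e) ^ 68 = c8 ^ 68 = a0
byte 8: (1c ^ 95) ^ 65 = 89 ^ 65 = ec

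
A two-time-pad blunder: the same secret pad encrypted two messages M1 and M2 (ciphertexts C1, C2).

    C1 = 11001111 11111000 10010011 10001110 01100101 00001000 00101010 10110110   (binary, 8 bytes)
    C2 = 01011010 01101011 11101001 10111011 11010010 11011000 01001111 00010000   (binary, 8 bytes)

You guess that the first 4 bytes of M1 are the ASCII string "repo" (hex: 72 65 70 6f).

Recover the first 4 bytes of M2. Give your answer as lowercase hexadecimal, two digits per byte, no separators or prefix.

First, C1 ⊕ C2 = (M1 ⊕ K) ⊕ (M2 ⊕ K) = M1 ⊕ M2, so the key drops out. Then M2 = (M1 ⊕ M2) ⊕ M1 over the first 4 bytes.
byte 0: (cf xor 5a) xor 72 = 95 xor 72 = e7
byte 1: (f8 xor 6b) xor 65 = 93 xor 65 = f6
byte 2: (93 xor e9) xor 70 = 7a xor 70 = 0a
byte 3: (8e xor bb) xor 6f = 35 xor 6f = 5a

e7f60a5a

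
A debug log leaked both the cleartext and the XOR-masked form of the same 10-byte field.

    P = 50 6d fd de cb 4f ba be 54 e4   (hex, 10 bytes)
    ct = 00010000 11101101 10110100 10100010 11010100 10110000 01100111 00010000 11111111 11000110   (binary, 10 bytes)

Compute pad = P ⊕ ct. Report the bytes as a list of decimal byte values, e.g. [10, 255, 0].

Since ct = P ⊕ pad, XORing both sides with P gives pad = P ⊕ ct.
byte 0: 50 xor 10 = 40
byte 1: 6d xor ed = 80
byte 2: fd xor b4 = 49
byte 3: de xor a2 = 7c
byte 4: cb xor d4 = 1f
byte 5: 4f xor b0 = ff
byte 6: ba xor 67 = dd
byte 7: be xor 10 = ae
byte 8: 54 xor ff = ab
byte 9: e4 xor c6 = 22

[64, 128, 73, 124, 31, 255, 221, 174, 171, 34]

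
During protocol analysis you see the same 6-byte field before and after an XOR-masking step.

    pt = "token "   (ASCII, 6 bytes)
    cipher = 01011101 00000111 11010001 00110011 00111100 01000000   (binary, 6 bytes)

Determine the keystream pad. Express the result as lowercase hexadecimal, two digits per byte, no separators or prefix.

Since cipher = pt ⊕ pad, XORing both sides with pt gives pad = pt ⊕ cipher.
74 XOR 5d = 29
6f XOR 07 = 68
6b XOR d1 = ba
65 XOR 33 = 56
6e XOR 3c = 52
20 XOR 40 = 60

2968ba565260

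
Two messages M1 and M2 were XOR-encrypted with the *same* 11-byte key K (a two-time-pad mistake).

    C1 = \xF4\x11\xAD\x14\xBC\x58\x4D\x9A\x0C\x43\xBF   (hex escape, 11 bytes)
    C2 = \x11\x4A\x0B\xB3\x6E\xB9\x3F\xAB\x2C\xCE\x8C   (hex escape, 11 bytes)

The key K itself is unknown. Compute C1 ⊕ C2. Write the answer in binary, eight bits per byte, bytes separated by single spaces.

C1 ⊕ C2 = (M1 ⊕ K) ⊕ (M2 ⊕ K) = M1 ⊕ M2 — the shared key cancels under XOR.
f4 xor 11 = e5
11 xor 4a = 5b
ad xor 0b = a6
14 xor b3 = a7
bc xor 6e = d2
58 xor b9 = e1
4d xor 3f = 72
9a xor ab = 31
0c xor 2c = 20
43 xor ce = 8d
bf xor 8c = 33

11100101 01011011 10100110 10100111 11010010 11100001 01110010 00110001 00100000 10001101 00110011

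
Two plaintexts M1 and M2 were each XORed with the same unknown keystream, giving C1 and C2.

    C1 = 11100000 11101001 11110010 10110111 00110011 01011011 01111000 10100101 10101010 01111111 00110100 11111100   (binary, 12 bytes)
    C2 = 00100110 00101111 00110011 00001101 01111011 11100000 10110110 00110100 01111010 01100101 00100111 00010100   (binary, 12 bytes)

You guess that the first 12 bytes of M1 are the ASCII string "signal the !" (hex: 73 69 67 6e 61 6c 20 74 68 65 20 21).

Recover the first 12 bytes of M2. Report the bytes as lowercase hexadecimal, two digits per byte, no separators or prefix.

First, C1 ⊕ C2 = (M1 ⊕ K) ⊕ (M2 ⊕ K) = M1 ⊕ M2, so the key drops out. Then M2 = (M1 ⊕ M2) ⊕ M1 over the first 12 bytes.
byte 0: (e0 XOR 26) XOR 73 = c6 XOR 73 = b5
byte 1: (e9 XOR 2f) XOR 69 = c6 XOR 69 = af
byte 2: (f2 XOR 33) XOR 67 = c1 XOR 67 = a6
byte 3: (b7 XOR 0d) XOR 6e = ba XOR 6e = d4
byte 4: (33 XOR 7b) XOR 61 = 48 XOR 61 = 29
byte 5: (5b XOR e0) XOR 6c = bb XOR 6c = d7
byte 6: (78 XOR b6) XOR 20 = ce XOR 20 = ee
byte 7: (a5 XOR 34) XOR 74 = 91 XOR 74 = e5
byte 8: (aa XOR 7a) XOR 68 = d0 XOR 68 = b8
byte 9: (7f XOR 65) XOR 65 = 1a XOR 65 = 7f
byte 10: (34 XOR 27) XOR 20 = 13 XOR 20 = 33
byte 11: (fc XOR 14) XOR 21 = e8 XOR 21 = c9

b5afa6d429d7eee5b87f33c9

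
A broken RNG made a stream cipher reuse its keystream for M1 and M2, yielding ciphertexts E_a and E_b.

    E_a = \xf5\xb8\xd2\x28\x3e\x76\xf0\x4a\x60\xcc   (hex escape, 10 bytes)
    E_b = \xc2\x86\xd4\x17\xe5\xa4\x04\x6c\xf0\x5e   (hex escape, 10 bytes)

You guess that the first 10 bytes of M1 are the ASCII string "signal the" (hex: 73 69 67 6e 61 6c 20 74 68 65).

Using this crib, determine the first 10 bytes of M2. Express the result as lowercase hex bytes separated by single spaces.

First, E_a ⊕ E_b = (M1 ⊕ K) ⊕ (M2 ⊕ K) = M1 ⊕ M2, so the key drops out. Then M2 = (M1 ⊕ M2) ⊕ M1 over the first 10 bytes.
byte 0: (f5 xor c2) xor 73 = 37 xor 73 = 44
byte 1: (b8 xor 86) xor 69 = 3e xor 69 = 57
byte 2: (d2 xor d4) xor 67 = 06 xor 67 = 61
byte 3: (28 xor 17) xor 6e = 3f xor 6e = 51
byte 4: (3e xor e5) xor 61 = db xor 61 = ba
byte 5: (76 xor a4) xor 6c = d2 xor 6c = be
byte 6: (f0 xor 04) xor 20 = f4 xor 20 = d4
byte 7: (4a xor 6c) xor 74 = 26 xor 74 = 52
byte 8: (60 xor f0) xor 68 = 90 xor 68 = f8
byte 9: (cc xor 5e) xor 65 = 92 xor 65 = f7

44 57 61 51 ba be d4 52 f8 f7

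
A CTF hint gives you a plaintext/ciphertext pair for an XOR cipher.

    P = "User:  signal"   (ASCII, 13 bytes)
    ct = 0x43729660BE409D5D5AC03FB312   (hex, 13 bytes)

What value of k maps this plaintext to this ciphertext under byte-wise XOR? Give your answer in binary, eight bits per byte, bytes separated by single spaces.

00010110 00000001 11110011 00010010 10000100 01100000 10111101 00101110 00110011 10100111 01010001 11010010 01111110

Since ct = P ⊕ k, XORing both sides with P gives k = P ⊕ ct.
 85 ^  67 =  22
115 ^ 114 =   1
101 ^ 150 = 243
114 ^  96 =  18
 58 ^ 190 = 132
 32 ^  64 =  96
 32 ^ 157 = 189
115 ^  93 =  46
105 ^  90 =  51
103 ^ 192 = 167
110 ^  63 =  81
 97 ^ 179 = 210
108 ^  18 = 126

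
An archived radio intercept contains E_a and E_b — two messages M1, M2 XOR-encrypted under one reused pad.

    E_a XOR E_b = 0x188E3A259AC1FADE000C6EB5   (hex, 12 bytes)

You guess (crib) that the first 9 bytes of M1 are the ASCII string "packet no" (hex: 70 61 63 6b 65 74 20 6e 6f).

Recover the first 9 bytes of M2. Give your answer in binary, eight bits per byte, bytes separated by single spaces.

Since E_a ⊕ E_b = M1 ⊕ M2, XORing with the guessed M1 bytes yields the corresponding M2 bytes: M2 = (E_a ⊕ E_b) ⊕ M1.
18 XOR 70 = 68
8e XOR 61 = ef
3a XOR 63 = 59
25 XOR 6b = 4e
9a XOR 65 = ff
c1 XOR 74 = b5
fa XOR 20 = da
de XOR 6e = b0
00 XOR 6f = 6f

01101000 11101111 01011001 01001110 11111111 10110101 11011010 10110000 01101111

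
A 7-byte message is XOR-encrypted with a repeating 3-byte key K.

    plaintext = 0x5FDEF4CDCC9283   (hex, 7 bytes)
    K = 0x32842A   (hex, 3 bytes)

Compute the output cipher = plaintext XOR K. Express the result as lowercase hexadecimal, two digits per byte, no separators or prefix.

The 3-byte key repeats, so the effective keystream is 32 84 2a 32 84 2a 32.
byte 0: 01011111 ⊕ 00110010 = 01101101
byte 1: 11011110 ⊕ 10000100 = 01011010
byte 2: 11110100 ⊕ 00101010 = 11011110
byte 3: 11001101 ⊕ 00110010 = 11111111
byte 4: 11001100 ⊕ 10000100 = 01001000
byte 5: 10010010 ⊕ 00101010 = 10111000
byte 6: 10000011 ⊕ 00110010 = 10110001

6d5adeff48b8b1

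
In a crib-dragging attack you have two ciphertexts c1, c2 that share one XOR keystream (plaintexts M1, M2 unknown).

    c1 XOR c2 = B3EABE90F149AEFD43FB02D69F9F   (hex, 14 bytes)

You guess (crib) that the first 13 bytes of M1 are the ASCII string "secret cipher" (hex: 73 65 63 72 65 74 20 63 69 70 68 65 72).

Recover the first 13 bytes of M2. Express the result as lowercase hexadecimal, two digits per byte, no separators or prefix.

c08fdde2943d8e9e2a8b6ab3ed

Since c1 ⊕ c2 = M1 ⊕ M2, XORing with the guessed M1 bytes yields the corresponding M2 bytes: M2 = (c1 ⊕ c2) ⊕ M1.
10110011 ⊕ 01110011 = 11000000
11101010 ⊕ 01100101 = 10001111
10111110 ⊕ 01100011 = 11011101
10010000 ⊕ 01110010 = 11100010
11110001 ⊕ 01100101 = 10010100
01001001 ⊕ 01110100 = 00111101
10101110 ⊕ 00100000 = 10001110
11111101 ⊕ 01100011 = 10011110
01000011 ⊕ 01101001 = 00101010
11111011 ⊕ 01110000 = 10001011
00000010 ⊕ 01101000 = 01101010
11010110 ⊕ 01100101 = 10110011
10011111 ⊕ 01110010 = 11101101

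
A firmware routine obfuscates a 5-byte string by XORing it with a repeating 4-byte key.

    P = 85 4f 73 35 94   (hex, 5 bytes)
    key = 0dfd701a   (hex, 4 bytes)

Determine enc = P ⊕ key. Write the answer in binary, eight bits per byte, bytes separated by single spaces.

10001000 10110010 00000011 00101111 10011001

The 4-byte key repeats, so the effective keystream is 0d fd 70 1a 0d.
byte 0: 133 xor  13 = 136
byte 1:  79 xor 253 = 178
byte 2: 115 xor 112 =   3
byte 3:  53 xor  26 =  47
byte 4: 148 xor  13 = 153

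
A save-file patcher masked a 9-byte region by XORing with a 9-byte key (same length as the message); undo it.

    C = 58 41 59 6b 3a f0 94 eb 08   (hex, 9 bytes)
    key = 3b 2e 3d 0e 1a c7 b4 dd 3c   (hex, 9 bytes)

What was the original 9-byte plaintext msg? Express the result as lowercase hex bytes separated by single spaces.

byte 0: 58 ^ 3b = 63
byte 1: 41 ^ 2e = 6f
byte 2: 59 ^ 3d = 64
byte 3: 6b ^ 0e = 65
byte 4: 3a ^ 1a = 20
byte 5: f0 ^ c7 = 37
byte 6: 94 ^ b4 = 20
byte 7: eb ^ dd = 36
byte 8: 08 ^ 3c = 34

63 6f 64 65 20 37 20 36 34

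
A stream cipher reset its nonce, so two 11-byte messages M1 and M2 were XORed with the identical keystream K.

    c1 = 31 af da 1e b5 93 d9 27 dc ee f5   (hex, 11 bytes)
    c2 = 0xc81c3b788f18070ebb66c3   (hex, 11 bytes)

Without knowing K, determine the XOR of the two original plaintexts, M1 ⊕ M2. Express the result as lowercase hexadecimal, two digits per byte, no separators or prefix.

c1 ⊕ c2 = (M1 ⊕ K) ⊕ (M2 ⊕ K) = M1 ⊕ M2 — the shared key cancels under XOR.
 49 xor 200 = 249
175 xor  28 = 179
218 xor  59 = 225
 30 xor 120 = 102
181 xor 143 =  58
147 xor  24 = 139
217 xor   7 = 222
 39 xor  14 =  41
220 xor 187 = 103
238 xor 102 = 136
245 xor 195 =  54

f9b3e1663a8bde29678836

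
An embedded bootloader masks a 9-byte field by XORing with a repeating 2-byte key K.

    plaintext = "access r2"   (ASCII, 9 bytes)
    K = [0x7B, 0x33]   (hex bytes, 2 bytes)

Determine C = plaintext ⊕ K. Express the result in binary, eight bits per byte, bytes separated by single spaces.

00011010 01010000 00011000 01010110 00001000 01000000 01011011 01000001 01001001

The 2-byte key repeats, so the effective keystream is 7b 33 7b 33 7b 33 7b 33 7b.
byte 0: 61 ⊕ 7b = 1a
byte 1: 63 ⊕ 33 = 50
byte 2: 63 ⊕ 7b = 18
byte 3: 65 ⊕ 33 = 56
byte 4: 73 ⊕ 7b = 08
byte 5: 73 ⊕ 33 = 40
byte 6: 20 ⊕ 7b = 5b
byte 7: 72 ⊕ 33 = 41
byte 8: 32 ⊕ 7b = 49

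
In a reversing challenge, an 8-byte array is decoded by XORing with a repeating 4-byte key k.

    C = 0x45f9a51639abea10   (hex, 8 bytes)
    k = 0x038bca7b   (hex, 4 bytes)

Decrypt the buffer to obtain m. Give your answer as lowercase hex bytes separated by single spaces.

The 4-byte key repeats, so the effective keystream is 03 8b ca 7b 03 8b ca 7b.
byte 0: 45 XOR 03 = 46
byte 1: f9 XOR 8b = 72
byte 2: a5 XOR ca = 6f
byte 3: 16 XOR 7b = 6d
byte 4: 39 XOR 03 = 3a
byte 5: ab XOR 8b = 20
byte 6: ea XOR ca = 20
byte 7: 10 XOR 7b = 6b

46 72 6f 6d 3a 20 20 6b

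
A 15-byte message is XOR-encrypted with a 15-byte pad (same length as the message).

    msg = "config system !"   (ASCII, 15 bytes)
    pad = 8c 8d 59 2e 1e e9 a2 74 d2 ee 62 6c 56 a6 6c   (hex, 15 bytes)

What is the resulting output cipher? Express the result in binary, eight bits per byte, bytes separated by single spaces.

XOR is its own inverse, so applying the key byte-wise gives the result directly.
63 ^ 8c = ef
6f ^ 8d = e2
6e ^ 59 = 37
66 ^ 2e = 48
69 ^ 1e = 77
67 ^ e9 = 8e
20 ^ a2 = 82
73 ^ 74 = 07
79 ^ d2 = ab
73 ^ ee = 9d
74 ^ 62 = 16
65 ^ 6c = 09
6d ^ 56 = 3b
20 ^ a6 = 86
21 ^ 6c = 4d

11101111 11100010 00110111 01001000 01110111 10001110 10000010 00000111 10101011 10011101 00010110 00001001 00111011 10000110 01001101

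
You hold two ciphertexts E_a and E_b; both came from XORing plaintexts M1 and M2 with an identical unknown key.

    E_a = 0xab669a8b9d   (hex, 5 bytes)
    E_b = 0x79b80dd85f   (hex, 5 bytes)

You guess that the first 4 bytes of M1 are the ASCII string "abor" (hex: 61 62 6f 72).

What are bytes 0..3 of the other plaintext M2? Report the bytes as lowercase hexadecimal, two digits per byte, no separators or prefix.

b3bcf821

First, E_a ⊕ E_b = (M1 ⊕ K) ⊕ (M2 ⊕ K) = M1 ⊕ M2, so the key drops out. Then M2 = (M1 ⊕ M2) ⊕ M1 over the first 4 bytes.
byte 0: (ab ^ 79) ^ 61 = d2 ^ 61 = b3
byte 1: (66 ^ b8) ^ 62 = de ^ 62 = bc
byte 2: (9a ^ 0d) ^ 6f = 97 ^ 6f = f8
byte 3: (8b ^ d8) ^ 72 = 53 ^ 72 = 21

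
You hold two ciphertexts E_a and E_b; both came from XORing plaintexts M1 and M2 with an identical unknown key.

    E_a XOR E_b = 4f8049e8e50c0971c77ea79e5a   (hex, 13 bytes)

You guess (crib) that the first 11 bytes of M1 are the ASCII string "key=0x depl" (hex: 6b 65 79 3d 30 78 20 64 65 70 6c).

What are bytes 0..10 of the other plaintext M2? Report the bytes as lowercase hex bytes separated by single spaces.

24 e5 30 d5 d5 74 29 15 a2 0e cb

Since E_a ⊕ E_b = M1 ⊕ M2, XORing with the guessed M1 bytes yields the corresponding M2 bytes: M2 = (E_a ⊕ E_b) ⊕ M1.
 79 xor 107 =  36
128 xor 101 = 229
 73 xor 121 =  48
232 xor  61 = 213
229 xor  48 = 213
 12 xor 120 = 116
  9 xor  32 =  41
113 xor 100 =  21
199 xor 101 = 162
126 xor 112 =  14
167 xor 108 = 203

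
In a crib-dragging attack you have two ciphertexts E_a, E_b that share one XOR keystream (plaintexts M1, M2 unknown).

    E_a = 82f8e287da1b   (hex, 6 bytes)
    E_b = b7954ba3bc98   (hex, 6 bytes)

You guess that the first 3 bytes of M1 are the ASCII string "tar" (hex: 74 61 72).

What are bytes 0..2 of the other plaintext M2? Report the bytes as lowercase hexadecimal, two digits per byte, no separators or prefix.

First, E_a ⊕ E_b = (M1 ⊕ K) ⊕ (M2 ⊕ K) = M1 ⊕ M2, so the key drops out. Then M2 = (M1 ⊕ M2) ⊕ M1 over the first 3 bytes.
byte 0: (82 ^ b7) ^ 74 = 35 ^ 74 = 41
byte 1: (f8 ^ 95) ^ 61 = 6d ^ 61 = 0c
byte 2: (e2 ^ 4b) ^ 72 = a9 ^ 72 = db

410cdb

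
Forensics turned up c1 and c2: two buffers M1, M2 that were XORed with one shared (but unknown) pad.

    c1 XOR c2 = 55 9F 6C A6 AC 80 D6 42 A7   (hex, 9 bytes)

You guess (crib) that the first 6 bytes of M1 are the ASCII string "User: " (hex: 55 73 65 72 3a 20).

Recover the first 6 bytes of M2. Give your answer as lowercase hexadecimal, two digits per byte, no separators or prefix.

00ec09d496a0

Since c1 ⊕ c2 = M1 ⊕ M2, XORing with the guessed M1 bytes yields the corresponding M2 bytes: M2 = (c1 ⊕ c2) ⊕ M1.
byte 0: 55 ^ 55 = 00
byte 1: 9f ^ 73 = ec
byte 2: 6c ^ 65 = 09
byte 3: a6 ^ 72 = d4
byte 4: ac ^ 3a = 96
byte 5: 80 ^ 20 = a0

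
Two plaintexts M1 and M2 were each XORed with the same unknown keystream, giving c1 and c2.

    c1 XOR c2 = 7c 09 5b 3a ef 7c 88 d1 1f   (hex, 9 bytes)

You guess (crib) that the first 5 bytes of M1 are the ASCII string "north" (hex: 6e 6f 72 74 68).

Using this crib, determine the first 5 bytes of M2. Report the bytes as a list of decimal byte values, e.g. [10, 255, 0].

[18, 102, 41, 78, 135]

Since c1 ⊕ c2 = M1 ⊕ M2, XORing with the guessed M1 bytes yields the corresponding M2 bytes: M2 = (c1 ⊕ c2) ⊕ M1.
01111100 XOR 01101110 = 00010010
00001001 XOR 01101111 = 01100110
01011011 XOR 01110010 = 00101001
00111010 XOR 01110100 = 01001110
11101111 XOR 01101000 = 10000111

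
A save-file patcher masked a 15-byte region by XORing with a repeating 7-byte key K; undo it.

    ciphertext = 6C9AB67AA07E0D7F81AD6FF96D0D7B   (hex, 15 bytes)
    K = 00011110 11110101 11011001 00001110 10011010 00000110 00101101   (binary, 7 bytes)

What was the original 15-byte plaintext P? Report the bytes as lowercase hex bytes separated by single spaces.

The 7-byte key repeats, so the effective keystream is 1e f5 d9 0e 9a 06 2d 1e f5 d9 0e 9a 06 2d 1e.
byte 0: 6c ^ 1e = 72
byte 1: 9a ^ f5 = 6f
byte 2: b6 ^ d9 = 6f
byte 3: 7a ^ 0e = 74
byte 4: a0 ^ 9a = 3a
byte 5: 7e ^ 06 = 78
byte 6: 0d ^ 2d = 20
byte 7: 7f ^ 1e = 61
byte 8: 81 ^ f5 = 74
byte 9: ad ^ d9 = 74
byte 10: 6f ^ 0e = 61
byte 11: f9 ^ 9a = 63
byte 12: 6d ^ 06 = 6b
byte 13: 0d ^ 2d = 20
byte 14: 7b ^ 1e = 65

72 6f 6f 74 3a 78 20 61 74 74 61 63 6b 20 65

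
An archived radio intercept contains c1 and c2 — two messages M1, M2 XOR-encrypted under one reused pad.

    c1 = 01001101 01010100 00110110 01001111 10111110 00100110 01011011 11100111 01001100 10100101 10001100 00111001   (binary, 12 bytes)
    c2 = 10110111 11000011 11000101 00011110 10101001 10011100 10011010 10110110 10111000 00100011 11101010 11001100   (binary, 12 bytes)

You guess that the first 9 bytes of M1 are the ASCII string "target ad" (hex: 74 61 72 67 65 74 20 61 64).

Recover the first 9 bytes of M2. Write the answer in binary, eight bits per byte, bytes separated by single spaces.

First, c1 ⊕ c2 = (M1 ⊕ K) ⊕ (M2 ⊕ K) = M1 ⊕ M2, so the key drops out. Then M2 = (M1 ⊕ M2) ⊕ M1 over the first 9 bytes.
byte 0: (4d ⊕ b7) ⊕ 74 = fa ⊕ 74 = 8e
byte 1: (54 ⊕ c3) ⊕ 61 = 97 ⊕ 61 = f6
byte 2: (36 ⊕ c5) ⊕ 72 = f3 ⊕ 72 = 81
byte 3: (4f ⊕ 1e) ⊕ 67 = 51 ⊕ 67 = 36
byte 4: (be ⊕ a9) ⊕ 65 = 17 ⊕ 65 = 72
byte 5: (26 ⊕ 9c) ⊕ 74 = ba ⊕ 74 = ce
byte 6: (5b ⊕ 9a) ⊕ 20 = c1 ⊕ 20 = e1
byte 7: (e7 ⊕ b6) ⊕ 61 = 51 ⊕ 61 = 30
byte 8: (4c ⊕ b8) ⊕ 64 = f4 ⊕ 64 = 90

10001110 11110110 10000001 00110110 01110010 11001110 11100001 00110000 10010000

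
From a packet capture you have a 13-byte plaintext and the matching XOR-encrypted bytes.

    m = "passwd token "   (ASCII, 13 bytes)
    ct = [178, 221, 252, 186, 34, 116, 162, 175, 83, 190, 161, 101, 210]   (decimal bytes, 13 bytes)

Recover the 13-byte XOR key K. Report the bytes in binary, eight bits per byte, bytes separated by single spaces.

11000010 10111100 10001111 11001001 01010101 00010000 10000010 11011011 00111100 11010101 11000100 00001011 11110010

Since ct = m ⊕ K, XORing both sides with m gives K = m ⊕ ct.
01110000 xor 10110010 = 11000010
01100001 xor 11011101 = 10111100
01110011 xor 11111100 = 10001111
01110011 xor 10111010 = 11001001
01110111 xor 00100010 = 01010101
01100100 xor 01110100 = 00010000
00100000 xor 10100010 = 10000010
01110100 xor 10101111 = 11011011
01101111 xor 01010011 = 00111100
01101011 xor 10111110 = 11010101
01100101 xor 10100001 = 11000100
01101110 xor 01100101 = 00001011
00100000 xor 11010010 = 11110010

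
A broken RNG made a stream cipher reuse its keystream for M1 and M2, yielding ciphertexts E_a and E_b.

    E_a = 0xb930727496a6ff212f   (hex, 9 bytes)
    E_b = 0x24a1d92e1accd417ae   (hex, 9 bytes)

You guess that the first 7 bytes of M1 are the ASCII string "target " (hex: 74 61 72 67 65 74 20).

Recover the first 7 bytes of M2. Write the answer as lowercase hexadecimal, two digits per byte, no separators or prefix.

e9f0d93de91e0b

First, E_a ⊕ E_b = (M1 ⊕ K) ⊕ (M2 ⊕ K) = M1 ⊕ M2, so the key drops out. Then M2 = (M1 ⊕ M2) ⊕ M1 over the first 7 bytes.
byte 0: (b9 xor 24) xor 74 = 9d xor 74 = e9
byte 1: (30 xor a1) xor 61 = 91 xor 61 = f0
byte 2: (72 xor d9) xor 72 = ab xor 72 = d9
byte 3: (74 xor 2e) xor 67 = 5a xor 67 = 3d
byte 4: (96 xor 1a) xor 65 = 8c xor 65 = e9
byte 5: (a6 xor cc) xor 74 = 6a xor 74 = 1e
byte 6: (ff xor d4) xor 20 = 2b xor 20 = 0b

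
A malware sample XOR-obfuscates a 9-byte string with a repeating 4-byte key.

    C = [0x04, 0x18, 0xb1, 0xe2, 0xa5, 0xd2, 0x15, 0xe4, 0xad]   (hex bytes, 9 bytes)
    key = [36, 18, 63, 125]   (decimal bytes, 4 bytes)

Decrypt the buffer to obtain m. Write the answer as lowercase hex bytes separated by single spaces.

The 4-byte key repeats, so the effective keystream is 24 12 3f 7d 24 12 3f 7d 24.
byte 0: 00000100 XOR 00100100 = 00100000
byte 1: 00011000 XOR 00010010 = 00001010
byte 2: 10110001 XOR 00111111 = 10001110
byte 3: 11100010 XOR 01111101 = 10011111
byte 4: 10100101 XOR 00100100 = 10000001
byte 5: 11010010 XOR 00010010 = 11000000
byte 6: 00010101 XOR 00111111 = 00101010
byte 7: 11100100 XOR 01111101 = 10011001
byte 8: 10101101 XOR 00100100 = 10001001

20 0a 8e 9f 81 c0 2a 99 89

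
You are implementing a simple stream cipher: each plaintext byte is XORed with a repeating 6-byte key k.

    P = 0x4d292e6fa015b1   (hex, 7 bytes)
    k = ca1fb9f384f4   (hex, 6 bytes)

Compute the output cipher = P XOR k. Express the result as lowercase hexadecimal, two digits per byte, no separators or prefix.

8736979c24e17b

The 6-byte key repeats, so the effective keystream is ca 1f b9 f3 84 f4 ca.
byte 0: 4d ⊕ ca = 87
byte 1: 29 ⊕ 1f = 36
byte 2: 2e ⊕ b9 = 97
byte 3: 6f ⊕ f3 = 9c
byte 4: a0 ⊕ 84 = 24
byte 5: 15 ⊕ f4 = e1
byte 6: b1 ⊕ ca = 7b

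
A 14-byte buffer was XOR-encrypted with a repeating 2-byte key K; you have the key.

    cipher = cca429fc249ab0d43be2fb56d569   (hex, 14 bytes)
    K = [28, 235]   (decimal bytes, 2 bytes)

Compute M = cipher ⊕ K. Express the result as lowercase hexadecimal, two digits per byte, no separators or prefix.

The 2-byte key repeats, so the effective keystream is 1c eb 1c eb 1c eb 1c eb 1c eb 1c eb 1c eb.
byte 0: cc ^ 1c = d0
byte 1: a4 ^ eb = 4f
byte 2: 29 ^ 1c = 35
byte 3: fc ^ eb = 17
byte 4: 24 ^ 1c = 38
byte 5: 9a ^ eb = 71
byte 6: b0 ^ 1c = ac
byte 7: d4 ^ eb = 3f
byte 8: 3b ^ 1c = 27
byte 9: e2 ^ eb = 09
byte 10: fb ^ 1c = e7
byte 11: 56 ^ eb = bd
byte 12: d5 ^ 1c = c9
byte 13: 69 ^ eb = 82

d04f35173871ac3f2709e7bdc982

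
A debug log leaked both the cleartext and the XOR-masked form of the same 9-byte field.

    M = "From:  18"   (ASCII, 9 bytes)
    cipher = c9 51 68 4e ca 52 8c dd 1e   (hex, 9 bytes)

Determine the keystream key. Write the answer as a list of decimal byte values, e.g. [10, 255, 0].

Since cipher = M ⊕ key, XORing both sides with M gives key = M ⊕ cipher.
46 xor c9 = 8f
72 xor 51 = 23
6f xor 68 = 07
6d xor 4e = 23
3a xor ca = f0
20 xor 52 = 72
20 xor 8c = ac
31 xor dd = ec
38 xor 1e = 26

[143, 35, 7, 35, 240, 114, 172, 236, 38]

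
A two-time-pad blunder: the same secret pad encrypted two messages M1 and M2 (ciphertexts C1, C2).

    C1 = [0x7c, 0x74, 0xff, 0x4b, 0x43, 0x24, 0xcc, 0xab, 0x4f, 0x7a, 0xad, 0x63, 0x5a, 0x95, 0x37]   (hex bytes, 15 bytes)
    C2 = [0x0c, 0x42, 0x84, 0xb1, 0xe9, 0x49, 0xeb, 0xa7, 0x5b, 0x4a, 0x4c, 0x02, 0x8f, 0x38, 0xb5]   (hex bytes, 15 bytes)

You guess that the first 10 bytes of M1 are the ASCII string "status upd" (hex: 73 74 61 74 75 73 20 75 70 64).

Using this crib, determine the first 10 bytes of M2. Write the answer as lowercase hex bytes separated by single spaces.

First, C1 ⊕ C2 = (M1 ⊕ K) ⊕ (M2 ⊕ K) = M1 ⊕ M2, so the key drops out. Then M2 = (M1 ⊕ M2) ⊕ M1 over the first 10 bytes.
byte 0: (7c ^ 0c) ^ 73 = 70 ^ 73 = 03
byte 1: (74 ^ 42) ^ 74 = 36 ^ 74 = 42
byte 2: (ff ^ 84) ^ 61 = 7b ^ 61 = 1a
byte 3: (4b ^ b1) ^ 74 = fa ^ 74 = 8e
byte 4: (43 ^ e9) ^ 75 = aa ^ 75 = df
byte 5: (24 ^ 49) ^ 73 = 6d ^ 73 = 1e
byte 6: (cc ^ eb) ^ 20 = 27 ^ 20 = 07
byte 7: (ab ^ a7) ^ 75 = 0c ^ 75 = 79
byte 8: (4f ^ 5b) ^ 70 = 14 ^ 70 = 64
byte 9: (7a ^ 4a) ^ 64 = 30 ^ 64 = 54

03 42 1a 8e df 1e 07 79 64 54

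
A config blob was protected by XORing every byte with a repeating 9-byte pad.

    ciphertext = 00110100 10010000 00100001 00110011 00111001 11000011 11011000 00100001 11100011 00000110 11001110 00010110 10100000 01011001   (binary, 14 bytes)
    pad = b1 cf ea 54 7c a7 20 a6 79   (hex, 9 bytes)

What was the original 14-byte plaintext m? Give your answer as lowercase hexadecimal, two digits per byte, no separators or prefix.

The 9-byte key repeats, so the effective keystream is b1 cf ea 54 7c a7 20 a6 79 b1 cf ea 54 7c.
byte 0: 34 xor b1 = 85
byte 1: 90 xor cf = 5f
byte 2: 21 xor ea = cb
byte 3: 33 xor 54 = 67
byte 4: 39 xor 7c = 45
byte 5: c3 xor a7 = 64
byte 6: d8 xor 20 = f8
byte 7: 21 xor a6 = 87
byte 8: e3 xor 79 = 9a
byte 9: 06 xor b1 = b7
byte 10: ce xor cf = 01
byte 11: 16 xor ea = fc
byte 12: a0 xor 54 = f4
byte 13: 59 xor 7c = 25

855fcb674564f8879ab701fcf425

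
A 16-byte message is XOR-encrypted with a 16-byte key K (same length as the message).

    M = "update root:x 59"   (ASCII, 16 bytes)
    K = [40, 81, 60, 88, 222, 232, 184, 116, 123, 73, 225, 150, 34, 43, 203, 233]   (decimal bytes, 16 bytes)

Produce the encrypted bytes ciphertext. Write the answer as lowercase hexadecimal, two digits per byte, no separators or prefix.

5d215839aa8d9806142695ac5a0bfed0

75 xor 28 = 5d
70 xor 51 = 21
64 xor 3c = 58
61 xor 58 = 39
74 xor de = aa
65 xor e8 = 8d
20 xor b8 = 98
72 xor 74 = 06
6f xor 7b = 14
6f xor 49 = 26
74 xor e1 = 95
3a xor 96 = ac
78 xor 22 = 5a
20 xor 2b = 0b
35 xor cb = fe
39 xor e9 = d0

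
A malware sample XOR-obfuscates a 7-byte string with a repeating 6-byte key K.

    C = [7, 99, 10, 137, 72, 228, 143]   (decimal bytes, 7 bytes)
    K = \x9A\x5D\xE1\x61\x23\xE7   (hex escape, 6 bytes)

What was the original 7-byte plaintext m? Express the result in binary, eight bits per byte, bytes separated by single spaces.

10011101 00111110 11101011 11101000 01101011 00000011 00010101

The 6-byte key repeats, so the effective keystream is 9a 5d e1 61 23 e7 9a.
byte 0: 07 XOR 9a = 9d
byte 1: 63 XOR 5d = 3e
byte 2: 0a XOR e1 = eb
byte 3: 89 XOR 61 = e8
byte 4: 48 XOR 23 = 6b
byte 5: e4 XOR e7 = 03
byte 6: 8f XOR 9a = 15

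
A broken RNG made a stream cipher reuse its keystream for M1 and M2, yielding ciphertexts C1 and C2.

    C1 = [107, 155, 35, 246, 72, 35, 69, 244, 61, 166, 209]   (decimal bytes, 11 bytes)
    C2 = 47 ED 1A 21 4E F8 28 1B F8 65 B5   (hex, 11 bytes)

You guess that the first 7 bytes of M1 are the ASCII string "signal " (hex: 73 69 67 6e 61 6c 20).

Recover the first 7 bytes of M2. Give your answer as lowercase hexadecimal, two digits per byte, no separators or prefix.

5f1f5eb967b74d

First, C1 ⊕ C2 = (M1 ⊕ K) ⊕ (M2 ⊕ K) = M1 ⊕ M2, so the key drops out. Then M2 = (M1 ⊕ M2) ⊕ M1 over the first 7 bytes.
byte 0: (6b xor 47) xor 73 = 2c xor 73 = 5f
byte 1: (9b xor ed) xor 69 = 76 xor 69 = 1f
byte 2: (23 xor 1a) xor 67 = 39 xor 67 = 5e
byte 3: (f6 xor 21) xor 6e = d7 xor 6e = b9
byte 4: (48 xor 4e) xor 61 = 06 xor 61 = 67
byte 5: (23 xor f8) xor 6c = db xor 6c = b7
byte 6: (45 xor 28) xor 20 = 6d xor 20 = 4d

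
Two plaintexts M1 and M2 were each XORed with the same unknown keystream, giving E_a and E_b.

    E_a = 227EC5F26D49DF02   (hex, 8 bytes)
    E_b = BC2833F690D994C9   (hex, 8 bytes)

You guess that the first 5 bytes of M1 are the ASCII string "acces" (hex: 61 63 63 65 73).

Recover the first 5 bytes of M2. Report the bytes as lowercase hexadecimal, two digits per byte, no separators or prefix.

First, E_a ⊕ E_b = (M1 ⊕ K) ⊕ (M2 ⊕ K) = M1 ⊕ M2, so the key drops out. Then M2 = (M1 ⊕ M2) ⊕ M1 over the first 5 bytes.
byte 0: (22 ⊕ bc) ⊕ 61 = 9e ⊕ 61 = ff
byte 1: (7e ⊕ 28) ⊕ 63 = 56 ⊕ 63 = 35
byte 2: (c5 ⊕ 33) ⊕ 63 = f6 ⊕ 63 = 95
byte 3: (f2 ⊕ f6) ⊕ 65 = 04 ⊕ 65 = 61
byte 4: (6d ⊕ 90) ⊕ 73 = fd ⊕ 73 = 8e

ff3595618e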